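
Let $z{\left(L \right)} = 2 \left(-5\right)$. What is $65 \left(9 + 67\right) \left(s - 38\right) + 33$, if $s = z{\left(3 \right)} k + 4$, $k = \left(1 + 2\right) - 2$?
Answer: $-217327$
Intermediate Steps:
$z{\left(L \right)} = -10$
$k = 1$ ($k = 3 - 2 = 1$)
$s = -6$ ($s = \left(-10\right) 1 + 4 = -10 + 4 = -6$)
$65 \left(9 + 67\right) \left(s - 38\right) + 33 = 65 \left(9 + 67\right) \left(-6 - 38\right) + 33 = 65 \cdot 76 \left(-44\right) + 33 = 65 \left(-3344\right) + 33 = -217360 + 33 = -217327$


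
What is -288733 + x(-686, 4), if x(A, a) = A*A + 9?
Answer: 181872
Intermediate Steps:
x(A, a) = 9 + A**2 (x(A, a) = A**2 + 9 = 9 + A**2)
-288733 + x(-686, 4) = -288733 + (9 + (-686)**2) = -288733 + (9 + 470596) = -288733 + 470605 = 181872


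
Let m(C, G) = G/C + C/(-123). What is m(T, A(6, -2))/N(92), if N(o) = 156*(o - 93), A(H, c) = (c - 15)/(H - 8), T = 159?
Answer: 16157/2033928 ≈ 0.0079437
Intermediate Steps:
A(H, c) = (-15 + c)/(-8 + H)
N(o) = -14508 + 156*o (N(o) = 156*(-93 + o) = -14508 + 156*o)
m(C, G) = -C/123 + G/C (m(C, G) = G/C + C*(-1/123) = G/C - C/123 = -C/123 + G/C)
m(T, A(6, -2))/N(92) = (-1/123*159 + ((-15 - 2)/(-8 + 6))/159)/(-14508 + 156*92) = (-53/41 + (-17/(-2))*(1/159))/(-14508 + 14352) = (-53/41 - 1/2*(-17)*(1/159))/(-156) = (-53/41 + (17/2)*(1/159))*(-1/156) = (-53/41 + 17/318)*(-1/156) = -16157/13038*(-1/156) = 16157/2033928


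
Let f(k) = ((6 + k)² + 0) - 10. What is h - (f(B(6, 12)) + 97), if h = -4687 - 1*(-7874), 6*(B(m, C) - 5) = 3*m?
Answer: 2904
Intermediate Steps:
B(m, C) = 5 + m/2 (B(m, C) = 5 + (3*m)/6 = 5 + m/2)
f(k) = -10 + (6 + k)² (f(k) = (6 + k)² - 10 = -10 + (6 + k)²)
h = 3187 (h = -4687 + 7874 = 3187)
h - (f(B(6, 12)) + 97) = 3187 - ((-10 + (6 + (5 + (½)*6))²) + 97) = 3187 - ((-10 + (6 + (5 + 3))²) + 97) = 3187 - ((-10 + (6 + 8)²) + 97) = 3187 - ((-10 + 14²) + 97) = 3187 - ((-10 + 196) + 97) = 3187 - (186 + 97) = 3187 - 1*283 = 3187 - 283 = 2904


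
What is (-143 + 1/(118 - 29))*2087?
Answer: -26559162/89 ≈ -2.9842e+5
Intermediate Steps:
(-143 + 1/(118 - 29))*2087 = (-143 + 1/89)*2087 = -12726/89*2087 = -26559162/89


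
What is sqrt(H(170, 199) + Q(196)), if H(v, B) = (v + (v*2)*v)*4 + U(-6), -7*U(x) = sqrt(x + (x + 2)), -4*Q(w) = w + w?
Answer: sqrt(11357318 - 7*I*sqrt(10))/7 ≈ 481.44 - 0.00046917*I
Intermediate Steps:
Q(w) = -w/2 (Q(w) = -(w + w)/4 = -w/2)
U(x) = -sqrt(2 + 2*x)/7 (U(x) = -sqrt(x + (x + 2))/7 = -sqrt(x + (2 + x))/7 = -sqrt(2 + 2*x)/7)
H(v, B) = 4*v + 8*v**2 - I*sqrt(10)/7 (H(v, B) = (v + (v*2)*v)*4 - sqrt(2 + 2*(-6))/7 = (v + (2*v)*v)*4 - sqrt(2 - 12)/7 = (v + 2*v**2)*4 - I*sqrt(10)/7 = (4*v + 8*v**2) - I*sqrt(10)/7 = 4*v + 8*v**2 - I*sqrt(10)/7)
sqrt(H(170, 199) + Q(196)) = sqrt((4*170 + 8*170**2 - I*sqrt(10)/7) - 1/2*196) = sqrt((680 + 8*28900 - I*sqrt(10)/7) - 98) = sqrt((680 + 231200 - I*sqrt(10)/7) - 98) = sqrt((231880 - I*sqrt(10)/7) - 98) = sqrt(231782 - I*sqrt(10)/7)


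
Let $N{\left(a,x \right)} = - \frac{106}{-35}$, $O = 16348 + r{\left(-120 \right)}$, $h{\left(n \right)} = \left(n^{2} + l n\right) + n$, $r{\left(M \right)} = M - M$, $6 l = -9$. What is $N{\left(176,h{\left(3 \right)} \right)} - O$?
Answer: $- \frac{572074}{35} \approx -16345.0$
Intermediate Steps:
$l = - \frac{3}{2}$ ($l = \frac{1}{6} \left(-9\right) = - \frac{3}{2} \approx -1.5$)
$r{\left(M \right)} = 0$
$h{\left(n \right)} = n^{2} - \frac{n}{2}$ ($h{\left(n \right)} = \left(n^{2} - \frac{3 n}{2}\right) + n = n^{2} - \frac{n}{2}$)
$O = 16348$ ($O = 16348 + 0 = 16348$)
$N{\left(a,x \right)} = \frac{106}{35}$ ($N{\left(a,x \right)} = \left(-106\right) \left(- \frac{1}{35}\right) = \frac{106}{35}$)
$N{\left(176,h{\left(3 \right)} \right)} - O = \frac{106}{35} - 16348 = - \frac{572074}{35}$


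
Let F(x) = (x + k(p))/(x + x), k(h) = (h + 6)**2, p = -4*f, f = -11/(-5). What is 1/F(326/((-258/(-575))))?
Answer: 4686250/2368409 ≈ 1.9786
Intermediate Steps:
f = 11/5 (f = -11*(-1/5) = 11/5 ≈ 2.2000)
p = -44/5 (p = -4*11/5 = -44/5 ≈ -8.8000)
k(h) = (6 + h)**2
F(x) = (196/25 + x)/(2*x) (F(x) = (x + (6 - 44/5)**2)/(x + x) = (x + (-14/5)**2)/((2*x)) = (x + 196/25)*(1/(2*x)) = (196/25 + x)*(1/(2*x)) = (196/25 + x)/(2*x))
1/F(326/((-258/(-575)))) = 1/((196 + 25*(326/((-258/(-575)))))/(50*((326/((-258/(-575))))))) = 1/((196 + 25*(326/((-258*(-1/575)))))/(50*((326/((-258*(-1/575))))))) = 1/((196 + 25*(326/(258/575)))/(50*((326/(258/575))))) = 1/((196 + 25*(326*(575/258)))/(50*((326*(575/258))))) = 1/((196 + 25*(93725/129))/(50*(93725/129))) = 1/((1/50)*(129/93725)*(196 + 2343125/129)) = 1/((1/50)*(129/93725)*(2368409/129)) = 1/(2368409/4686250) = 4686250/2368409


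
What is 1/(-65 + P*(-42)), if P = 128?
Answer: -1/5441 ≈ -0.00018379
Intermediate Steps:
1/(-65 + P*(-42)) = 1/(-65 + 128*(-42)) = 1/(-65 - 5376) = 1/(-5441) = -1/5441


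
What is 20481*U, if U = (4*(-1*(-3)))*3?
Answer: 737316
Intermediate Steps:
U = 36 (U = (4*3)*3 = 12*3 = 36)
20481*U = 20481*36 = 737316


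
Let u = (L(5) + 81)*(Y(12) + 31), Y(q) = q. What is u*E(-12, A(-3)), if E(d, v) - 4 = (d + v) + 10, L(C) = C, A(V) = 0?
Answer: 7396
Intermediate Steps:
E(d, v) = 14 + d + v (E(d, v) = 4 + ((d + v) + 10) = 4 + (10 + d + v) = 14 + d + v)
u = 3698 (u = (5 + 81)*(12 + 31) = 86*43 = 3698)
u*E(-12, A(-3)) = 3698*(14 - 12 + 0) = 3698*2 = 7396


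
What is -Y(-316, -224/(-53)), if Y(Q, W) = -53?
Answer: 53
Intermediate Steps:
-Y(-316, -224/(-53)) = -1*(-53) = 53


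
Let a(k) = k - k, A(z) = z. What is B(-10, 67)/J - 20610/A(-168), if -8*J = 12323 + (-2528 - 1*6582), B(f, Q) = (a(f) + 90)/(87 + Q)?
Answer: 13489085/109956 ≈ 122.68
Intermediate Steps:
a(k) = 0
B(f, Q) = 90/(87 + Q) (B(f, Q) = (0 + 90)/(87 + Q) = 90/(87 + Q))
J = -3213/8 (J = -(12323 + (-2528 - 1*6582))/8 = -(12323 + (-2528 - 6582))/8 = -(12323 - 9110)/8 = -⅛*3213 = -3213/8 ≈ -401.63)
B(-10, 67)/J - 20610/A(-168) = (90/(87 + 67))/(-3213/8) - 20610/(-168) = (90/154)*(-8/3213) - 20610*(-1/168) = (90*(1/154))*(-8/3213) + 3435/28 = (45/77)*(-8/3213) + 3435/28 = -40/27489 + 3435/28 = 13489085/109956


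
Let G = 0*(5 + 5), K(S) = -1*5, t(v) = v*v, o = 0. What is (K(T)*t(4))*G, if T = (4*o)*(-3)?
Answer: 0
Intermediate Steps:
t(v) = v**2
T = 0 (T = (4*0)*(-3) = 0*(-3) = 0)
K(S) = -5
G = 0 (G = 0*10 = 0)
(K(T)*t(4))*G = -5*4**2*0 = -5*16*0 = -80*0 = 0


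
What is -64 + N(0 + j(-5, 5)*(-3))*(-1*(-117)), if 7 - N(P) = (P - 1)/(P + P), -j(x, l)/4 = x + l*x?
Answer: 55707/80 ≈ 696.34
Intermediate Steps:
j(x, l) = -4*x - 4*l*x (j(x, l) = -4*(x + l*x) = -4*x - 4*l*x)
N(P) = 7 - (-1 + P)/(2*P) (N(P) = 7 - (P - 1)/(P + P) = 7 - (-1 + P)/(2*P))
-64 + N(0 + j(-5, 5)*(-3))*(-1*(-117)) = -64 + ((1 + 13*(0 - 4*(-5)*(1 + 5)*(-3)))/(2*(0 - 4*(-5)*(1 + 5)*(-3))))*(-1*(-117)) = -64 + ((1 + 13*(0 - 4*(-5)*6*(-3)))/(2*(0 - 4*(-5)*6*(-3))))*117 = -64 + ((1 + 13*(0 + 120*(-3)))/(2*(0 + 120*(-3))))*117 = -64 + ((1 + 13*(0 - 360))/(2*(0 - 360)))*117 = -64 + ((1/2)*(1 + 13*(-360))/(-360))*117 = -64 + ((1/2)*(-1/360)*(1 - 4680))*117 = -64 + ((1/2)*(-1/360)*(-4679))*117 = -64 + (4679/720)*117 = -64 + 60827/80 = 55707/80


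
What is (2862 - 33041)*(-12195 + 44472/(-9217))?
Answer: 3393501405873/9217 ≈ 3.6818e+8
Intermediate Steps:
(2862 - 33041)*(-12195 + 44472/(-9217)) = -30179*(-12195 + 44472*(-1/9217)) = -30179*(-12195 - 44472/9217) = -30179*(-112445787/9217) = 3393501405873/9217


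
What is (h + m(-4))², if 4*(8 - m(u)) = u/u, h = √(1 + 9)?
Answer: 1121/16 + 31*√10/2 ≈ 119.08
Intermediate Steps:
h = √10 ≈ 3.1623
m(u) = 31/4 (m(u) = 8 - u/(4*u) = 8 - ¼*1 = 8 - ¼ = 31/4)
(h + m(-4))² = (√10 + 31/4)² = (31/4 + √10)²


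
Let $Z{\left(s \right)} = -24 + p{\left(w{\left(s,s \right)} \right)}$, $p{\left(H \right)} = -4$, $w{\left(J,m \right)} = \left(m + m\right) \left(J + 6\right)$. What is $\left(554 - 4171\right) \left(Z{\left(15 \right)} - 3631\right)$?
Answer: $13234603$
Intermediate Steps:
$w{\left(J,m \right)} = 2 m \left(6 + J\right)$
$Z{\left(s \right)} = -28$ ($Z{\left(s \right)} = -24 - 4 = -28$)
$\left(554 - 4171\right) \left(Z{\left(15 \right)} - 3631\right) = \left(554 - 4171\right) \left(-28 - 3631\right) = \left(-3617\right) \left(-3659\right) = 13234603$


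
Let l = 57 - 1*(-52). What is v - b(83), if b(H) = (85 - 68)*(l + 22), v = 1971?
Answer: -256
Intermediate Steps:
l = 109 (l = 57 + 52 = 109)
b(H) = 2227 (b(H) = (85 - 68)*(109 + 22) = 17*131 = 2227)
v - b(83) = 1971 - 1*2227 = 1971 - 2227 = -256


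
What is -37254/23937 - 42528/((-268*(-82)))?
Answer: -76528610/21918313 ≈ -3.4915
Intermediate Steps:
-37254/23937 - 42528/((-268*(-82))) = -37254*1/23937 - 42528/21976 = -12418/7979 - 42528*1/21976 = -12418/7979 - 5316/2747 = -76528610/21918313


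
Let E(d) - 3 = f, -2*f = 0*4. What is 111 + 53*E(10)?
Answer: 270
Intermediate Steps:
f = 0 (f = -0*4 = -1/2*0 = 0)
E(d) = 3 (E(d) = 3 + 0 = 3)
111 + 53*E(10) = 111 + 53*3 = 111 + 159 = 270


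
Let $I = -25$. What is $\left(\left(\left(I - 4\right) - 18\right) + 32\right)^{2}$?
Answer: $225$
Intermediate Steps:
$\left(\left(\left(I - 4\right) - 18\right) + 32\right)^{2} = \left(\left(\left(-25 - 4\right) - 18\right) + 32\right)^{2} = \left(\left(-29 - 18\right) + 32\right)^{2} = \left(-47 + 32\right)^{2} = \left(-15\right)^{2} = 225$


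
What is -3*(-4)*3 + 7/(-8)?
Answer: 281/8 ≈ 35.125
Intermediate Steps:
-3*(-4)*3 + 7/(-8) = 12*3 + 7*(-⅛) = 36 - 7/8 = 281/8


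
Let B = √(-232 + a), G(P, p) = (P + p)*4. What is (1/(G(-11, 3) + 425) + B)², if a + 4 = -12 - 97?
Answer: -53284904/154449 + 2*I*√345/393 ≈ -345.0 + 0.094525*I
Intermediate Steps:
G(P, p) = 4*P + 4*p
a = -113 (a = -4 + (-12 - 97) = -4 - 109 = -113)
B = I*√345 (B = √(-232 - 113) = √(-345) = I*√345 ≈ 18.574*I)
(1/(G(-11, 3) + 425) + B)² = (1/((4*(-11) + 4*3) + 425) + I*√345)² = (1/((-44 + 12) + 425) + I*√345)² = (1/(-32 + 425) + I*√345)² = (1/393 + I*√345)²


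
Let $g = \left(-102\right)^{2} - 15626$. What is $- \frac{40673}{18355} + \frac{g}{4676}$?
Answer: $- \frac{20431197}{6130570} \approx -3.3327$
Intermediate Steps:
$g = -5222$ ($g = 10404 - 15626 = -5222$)
$- \frac{40673}{18355} + \frac{g}{4676} = - \frac{40673}{18355} - \frac{5222}{4676} = \left(-40673\right) \frac{1}{18355} - \frac{373}{334} = - \frac{40673}{18355} - \frac{373}{334} = - \frac{20431197}{6130570}$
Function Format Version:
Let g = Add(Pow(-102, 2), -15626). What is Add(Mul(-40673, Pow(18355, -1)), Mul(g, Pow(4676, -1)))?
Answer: Rational(-20431197, 6130570) ≈ -3.3327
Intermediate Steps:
g = -5222 (g = Add(10404, -15626) = -5222)
Add(Mul(-40673, Pow(18355, -1)), Mul(g, Pow(4676, -1))) = Add(Mul(-40673, Pow(18355, -1)), Mul(-5222, Pow(4676, -1))) = Add(Mul(-40673, Rational(1, 18355)), Mul(-5222, Rational(1, 4676))) = Add(Rational(-40673, 18355), Rational(-373, 334)) = Rational(-20431197, 6130570)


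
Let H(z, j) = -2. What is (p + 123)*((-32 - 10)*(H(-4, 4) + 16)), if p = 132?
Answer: -149940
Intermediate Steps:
(p + 123)*((-32 - 10)*(H(-4, 4) + 16)) = (132 + 123)*((-32 - 10)*(-2 + 16)) = 255*(-42*14) = 255*(-588) = -149940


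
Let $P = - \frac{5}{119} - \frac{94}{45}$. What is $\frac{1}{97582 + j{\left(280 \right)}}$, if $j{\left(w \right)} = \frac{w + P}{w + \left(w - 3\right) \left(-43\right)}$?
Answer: $\frac{62284005}{6077796287921} \approx 1.0248 \cdot 10^{-5}$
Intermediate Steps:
$P = - \frac{11411}{5355}$ ($P = \left(-5\right) \frac{1}{119} - \frac{94}{45} = - \frac{5}{119} - \frac{94}{45} = - \frac{11411}{5355} \approx -2.1309$)
$j{\left(w \right)} = \frac{- \frac{11411}{5355} + w}{129 - 42 w}$ ($j{\left(w \right)} = \frac{w - \frac{11411}{5355}}{w + \left(w - 3\right) \left(-43\right)} = \frac{- \frac{11411}{5355} + w}{w + \left(-3 + w\right) \left(-43\right)} = \frac{- \frac{11411}{5355} + w}{w - \left(-129 + 43 w\right)} = \frac{- \frac{11411}{5355} + w}{129 - 42 w}$)
$\frac{1}{97582 + j{\left(280 \right)}} = \frac{1}{97582 + \frac{11411 - 1499400}{16065 \left(-43 + 14 \cdot 280\right)}} = \frac{1}{97582 + \frac{11411 - 1499400}{16065 \left(-43 + 3920\right)}} = \frac{1}{97582 + \frac{1}{16065} \cdot \frac{1}{3877} \left(-1487989\right)} = \frac{1}{97582 - \frac{1487989}{62284005}} = \frac{1}{\frac{6077796287921}{62284005}} = \frac{62284005}{6077796287921}$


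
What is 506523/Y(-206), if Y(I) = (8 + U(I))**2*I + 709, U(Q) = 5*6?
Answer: -506523/296755 ≈ -1.7069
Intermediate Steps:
U(Q) = 30
Y(I) = 709 + 1444*I (Y(I) = (8 + 30)**2*I + 709 = 38**2*I + 709 = 1444*I + 709 = 709 + 1444*I)
506523/Y(-206) = 506523/(709 + 1444*(-206)) = 506523/(709 - 297464) = 506523/(-296755) = 506523*(-1/296755) = -506523/296755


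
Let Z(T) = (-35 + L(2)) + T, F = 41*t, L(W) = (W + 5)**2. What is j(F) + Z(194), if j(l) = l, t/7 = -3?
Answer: -653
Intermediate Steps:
t = -21 (t = 7*(-3) = -21)
L(W) = (5 + W)**2
F = -861 (F = 41*(-21) = -861)
Z(T) = 14 + T (Z(T) = (-35 + (5 + 2)**2) + T = (-35 + 7**2) + T = (-35 + 49) + T = 14 + T)
j(F) + Z(194) = -861 + (14 + 194) = -861 + 208 = -653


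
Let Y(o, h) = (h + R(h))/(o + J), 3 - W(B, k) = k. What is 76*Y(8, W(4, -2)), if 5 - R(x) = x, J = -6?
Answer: 190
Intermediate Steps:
R(x) = 5 - x
W(B, k) = 3 - k
Y(o, h) = 5/(-6 + o) (Y(o, h) = (h + (5 - h))/(o - 6) = 5/(-6 + o))
76*Y(8, W(4, -2)) = 76*(5/(-6 + 8)) = 76*(5/2) = 190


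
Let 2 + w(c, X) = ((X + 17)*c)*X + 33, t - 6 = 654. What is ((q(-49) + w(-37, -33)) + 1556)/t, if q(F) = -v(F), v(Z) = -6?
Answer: -5981/220 ≈ -27.186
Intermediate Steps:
t = 660 (t = 6 + 654 = 660)
w(c, X) = 31 + X*c*(17 + X) (w(c, X) = -2 + (((X + 17)*c)*X + 33) = -2 + (((17 + X)*c)*X + 33) = -2 + ((c*(17 + X))*X + 33) = -2 + (X*c*(17 + X) + 33) = -2 + (33 + X*c*(17 + X)) = 31 + X*c*(17 + X))
q(F) = 6 (q(F) = -1*(-6) = 6)
((q(-49) + w(-37, -33)) + 1556)/t = ((6 + (31 - 37*(-33)² + 17*(-33)*(-37))) + 1556)/660 = ((6 + (31 - 37*1089 + 20757)) + 1556)*(1/660) = ((6 + (31 - 40293 + 20757)) + 1556)*(1/660) = ((6 - 19505) + 1556)*(1/660) = (-19499 + 1556)*(1/660) = -17943*1/660 = -5981/220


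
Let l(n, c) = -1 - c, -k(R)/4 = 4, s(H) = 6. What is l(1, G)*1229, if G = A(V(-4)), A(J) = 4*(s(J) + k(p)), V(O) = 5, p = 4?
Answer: 47931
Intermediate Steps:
k(R) = -16 (k(R) = -4*4 = -16)
A(J) = -40 (A(J) = 4*(6 - 16) = 4*(-10) = -40)
G = -40
l(1, G)*1229 = (-1 - 1*(-40))*1229 = (-1 + 40)*1229 = 39*1229 = 47931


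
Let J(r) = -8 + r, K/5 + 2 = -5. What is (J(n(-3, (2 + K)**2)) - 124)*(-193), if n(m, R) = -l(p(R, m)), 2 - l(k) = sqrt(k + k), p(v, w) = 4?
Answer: 25862 - 386*sqrt(2) ≈ 25316.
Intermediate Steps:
K = -35 (K = -10 + 5*(-5) = -10 - 25 = -35)
l(k) = 2 - sqrt(2)*sqrt(k) (l(k) = 2 - sqrt(k + k) = 2 - sqrt(2*k) = 2 - sqrt(2)*sqrt(k))
n(m, R) = -2 + 2*sqrt(2) (n(m, R) = -(2 - sqrt(2)*sqrt(4)) = -(2 - 1*sqrt(2)*2) = -(2 - 2*sqrt(2)) = -2 + 2*sqrt(2))
(J(n(-3, (2 + K)**2)) - 124)*(-193) = ((-8 + (-2 + 2*sqrt(2))) - 124)*(-193) = ((-10 + 2*sqrt(2)) - 124)*(-193) = (-134 + 2*sqrt(2))*(-193) = 25862 - 386*sqrt(2)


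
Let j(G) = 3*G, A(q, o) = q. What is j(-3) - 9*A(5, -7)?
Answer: -54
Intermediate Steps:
j(-3) - 9*A(5, -7) = 3*(-3) - 9*5 = -9 - 45 = -54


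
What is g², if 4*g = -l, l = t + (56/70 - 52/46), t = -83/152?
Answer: 234733041/4888806400 ≈ 0.048014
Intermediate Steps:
t = -83/152 (t = -83*1/152 = -83/152 ≈ -0.54605)
l = -15321/17480 (l = -83/152 + (56/70 - 52/46) = -83/152 + (56*(1/70) - 52*1/46) = -83/152 + (⅘ - 26/23) = -83/152 - 38/115 = -15321/17480 ≈ -0.87649)
g = 15321/69920 (g = (-1*(-15321/17480))/4 = (¼)*(15321/17480) = 15321/69920 ≈ 0.21912)
g² = (15321/69920)² = 234733041/4888806400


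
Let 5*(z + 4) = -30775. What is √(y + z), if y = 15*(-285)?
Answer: I*√10434 ≈ 102.15*I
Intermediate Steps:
z = -6159 (z = -4 + (⅕)*(-30775) = -4 - 6155 = -6159)
y = -4275
√(y + z) = √(-4275 - 6159) = √(-10434) = I*√10434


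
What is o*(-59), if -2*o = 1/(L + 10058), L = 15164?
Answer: 59/50444 ≈ 0.0011696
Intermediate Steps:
o = -1/50444 (o = -1/(2*(15164 + 10058)) = -½/25222 = -½*1/25222 = -1/50444 ≈ -1.9824e-5)
o*(-59) = -1/50444*(-59) = 59/50444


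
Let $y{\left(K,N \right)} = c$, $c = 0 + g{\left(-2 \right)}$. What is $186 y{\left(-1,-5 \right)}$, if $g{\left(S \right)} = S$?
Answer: $-372$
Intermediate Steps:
$c = -2$ ($c = 0 - 2 = -2$)
$y{\left(K,N \right)} = -2$
$186 y{\left(-1,-5 \right)} = 186 \left(-2\right) = -372$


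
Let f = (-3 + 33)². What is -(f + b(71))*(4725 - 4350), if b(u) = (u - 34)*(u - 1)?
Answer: -1308750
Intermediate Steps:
b(u) = (-1 + u)*(-34 + u) (b(u) = (-34 + u)*(-1 + u) = (-1 + u)*(-34 + u))
f = 900 (f = 30² = 900)
-(f + b(71))*(4725 - 4350) = -(900 + (34 + 71² - 35*71))*(4725 - 4350) = -(900 + (34 + 5041 - 2485))*375 = -(900 + 2590)*375 = -3490*375 = -1*1308750 = -1308750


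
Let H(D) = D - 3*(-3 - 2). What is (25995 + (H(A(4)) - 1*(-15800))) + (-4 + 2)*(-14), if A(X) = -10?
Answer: 41828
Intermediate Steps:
H(D) = 15 + D (H(D) = D - 3*(-5) = D + 15 = 15 + D)
(25995 + (H(A(4)) - 1*(-15800))) + (-4 + 2)*(-14) = (25995 + ((15 - 10) - 1*(-15800))) + (-4 + 2)*(-14) = (25995 + (5 + 15800)) - 2*(-14) = (25995 + 15805) + 28 = 41800 + 28 = 41828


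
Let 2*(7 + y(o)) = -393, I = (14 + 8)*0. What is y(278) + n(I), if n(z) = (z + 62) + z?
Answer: -283/2 ≈ -141.50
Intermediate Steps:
I = 0 (I = 22*0 = 0)
n(z) = 62 + 2*z (n(z) = (62 + z) + z = 62 + 2*z)
y(o) = -407/2 (y(o) = -7 + (1/2)*(-393) = -7 - 393/2 = -407/2)
y(278) + n(I) = -407/2 + (62 + 2*0) = -407/2 + (62 + 0) = -407/2 + 62 = -283/2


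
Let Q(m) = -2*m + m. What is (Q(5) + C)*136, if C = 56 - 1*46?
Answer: 680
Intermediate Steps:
Q(m) = -m
C = 10 (C = 56 - 46 = 10)
(Q(5) + C)*136 = (-1*5 + 10)*136 = (-5 + 10)*136 = 5*136 = 680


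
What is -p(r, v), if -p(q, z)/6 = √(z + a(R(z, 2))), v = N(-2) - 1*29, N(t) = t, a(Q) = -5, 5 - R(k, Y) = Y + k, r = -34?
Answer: 36*I ≈ 36.0*I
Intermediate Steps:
R(k, Y) = 5 - Y - k (R(k, Y) = 5 - (Y + k) = 5 + (-Y - k) = 5 - Y - k)
v = -31 (v = -2 - 1*29 = -2 - 29 = -31)
p(q, z) = -6*√(-5 + z) (p(q, z) = -6*√(z - 5) = -6*√(-5 + z))
-p(r, v) = -(-6)*√(-5 - 31) = -(-6)*√(-36) = -(-6)*6*I = -(-36)*I = 36*I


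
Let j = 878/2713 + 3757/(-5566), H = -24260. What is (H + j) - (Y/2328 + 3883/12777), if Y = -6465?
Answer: -1815960624161396215/74860653871608 ≈ -24258.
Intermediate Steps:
j = -5305793/15100558 (j = 878*(1/2713) + 3757*(-1/5566) = 878/2713 - 3757/5566 = -5305793/15100558 ≈ -0.35136)
(H + j) - (Y/2328 + 3883/12777) = (-24260 - 5305793/15100558) - (-6465/2328 + 3883/12777) = -366344842873/15100558 - (-6465*1/2328 + 3883*(1/12777)) = -366344842873/15100558 - (-2155/776 + 3883/12777) = -366344842873/15100558 - 1*(-24521227/9914952) = -366344842873/15100558 + 24521227/9914952 = -1815960624161396215/74860653871608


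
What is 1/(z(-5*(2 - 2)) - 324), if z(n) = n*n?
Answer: -1/324 ≈ -0.0030864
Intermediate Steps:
z(n) = n²
1/(z(-5*(2 - 2)) - 324) = 1/((-5*(2 - 2))² - 324) = 1/((-5*0)² - 324) = 1/(0² - 324) = 1/(0 - 324) = 1/(-324) = -1/324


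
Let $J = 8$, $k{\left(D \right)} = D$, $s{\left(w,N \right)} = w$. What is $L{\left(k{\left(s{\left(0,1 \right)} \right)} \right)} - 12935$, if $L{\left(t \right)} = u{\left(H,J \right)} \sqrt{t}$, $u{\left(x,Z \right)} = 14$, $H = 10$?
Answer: $-12935$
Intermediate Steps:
$L{\left(t \right)} = 14 \sqrt{t}$
$L{\left(k{\left(s{\left(0,1 \right)} \right)} \right)} - 12935 = 14 \sqrt{0} - 12935 = 14 \cdot 0 - 12935 = 0 - 12935 = -12935$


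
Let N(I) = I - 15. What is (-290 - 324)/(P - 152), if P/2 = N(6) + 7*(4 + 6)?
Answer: 307/15 ≈ 20.467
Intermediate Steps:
N(I) = -15 + I
P = 122 (P = 2*((-15 + 6) + 7*(4 + 6)) = 2*(-9 + 7*10) = 2*(-9 + 70) = 2*61 = 122)
(-290 - 324)/(P - 152) = (-290 - 324)/(122 - 152) = -614/(-30) = -614*(-1/30) = 307/15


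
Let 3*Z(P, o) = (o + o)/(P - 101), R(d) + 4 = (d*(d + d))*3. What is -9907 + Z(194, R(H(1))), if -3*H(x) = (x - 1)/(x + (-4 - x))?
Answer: -2764061/279 ≈ -9907.0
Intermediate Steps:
H(x) = -1/12 + x/12 (H(x) = -(x - 1)/(3*(x + (-4 - x))) = -(-1 + x)/(3*(-4)) = -(-1 + x)*(-1)/(3*4) = -(¼ - x/4)/3 = -1/12 + x/12)
R(d) = -4 + 6*d² (R(d) = -4 + (d*(d + d))*3 = -4 + (d*(2*d))*3 = -4 + (2*d²)*3 = -4 + 6*d²)
Z(P, o) = 2*o/(3*(-101 + P)) (Z(P, o) = ((o + o)/(P - 101))/3 = ((2*o)/(-101 + P))/3 = (2*o/(-101 + P))/3 = 2*o/(3*(-101 + P)))
-9907 + Z(194, R(H(1))) = -9907 + 2*(-4 + 6*(-1/12 + (1/12)*1)²)/(3*(-101 + 194)) = -9907 + (⅔)*(-4 + 6*(-1/12 + 1/12)²)/93 = -9907 + (⅔)*(-4 + 6*0²)*(1/93) = -9907 + (⅔)*(-4 + 6*0)*(1/93) = -9907 + (⅔)*(-4 + 0)*(1/93) = -9907 + (⅔)*(-4)*(1/93) = -9907 - 8/279 = -2764061/279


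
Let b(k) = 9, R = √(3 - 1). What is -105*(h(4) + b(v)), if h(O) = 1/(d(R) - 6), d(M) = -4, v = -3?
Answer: -1869/2 ≈ -934.50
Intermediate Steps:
R = √2 ≈ 1.4142
h(O) = -⅒ (h(O) = 1/(-4 - 6) = 1/(-10) = -⅒)
-105*(h(4) + b(v)) = -105*(-⅒ + 9) = -105*89/10 = -1869/2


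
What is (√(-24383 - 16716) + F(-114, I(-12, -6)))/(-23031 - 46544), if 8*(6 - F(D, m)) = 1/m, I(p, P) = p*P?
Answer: -691/8015040 - I*√41099/69575 ≈ -8.6213e-5 - 0.0029138*I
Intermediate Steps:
I(p, P) = P*p
F(D, m) = 6 - 1/(8*m)
(√(-24383 - 16716) + F(-114, I(-12, -6)))/(-23031 - 46544) = (√(-24383 - 16716) + (6 - 1/(8*((-6*(-12))))))/(-23031 - 46544) = (√(-41099) + (6 - ⅛/72))/(-69575) = (I*√41099 + (6 - ⅛*1/72))*(-1/69575) = (I*√41099 + (6 - 1/576))*(-1/69575) = (I*√41099 + 3455/576)*(-1/69575) = (3455/576 + I*√41099)*(-1/69575) = -691/8015040 - I*√41099/69575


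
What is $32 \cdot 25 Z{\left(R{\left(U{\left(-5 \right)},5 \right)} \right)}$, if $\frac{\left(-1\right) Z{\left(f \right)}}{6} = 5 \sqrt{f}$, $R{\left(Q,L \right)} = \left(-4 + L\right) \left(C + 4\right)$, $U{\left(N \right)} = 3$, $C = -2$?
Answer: $- 24000 \sqrt{2} \approx -33941.0$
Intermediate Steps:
$R{\left(Q,L \right)} = -8 + 2 L$ ($R{\left(Q,L \right)} = \left(-4 + L\right) \left(-2 + 4\right) = \left(-4 + L\right) 2 = -8 + 2 L$)
$Z{\left(f \right)} = - 30 \sqrt{f}$ ($Z{\left(f \right)} = - 6 \cdot 5 \sqrt{f} = - 30 \sqrt{f}$)
$32 \cdot 25 Z{\left(R{\left(U{\left(-5 \right)},5 \right)} \right)} = 32 \cdot 25 \left(- 30 \sqrt{-8 + 2 \cdot 5}\right) = 800 \left(- 30 \sqrt{-8 + 10}\right) = 800 \left(- 30 \sqrt{2}\right) = - 24000 \sqrt{2}$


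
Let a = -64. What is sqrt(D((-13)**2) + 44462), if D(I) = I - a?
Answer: sqrt(44695) ≈ 211.41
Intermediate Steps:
D(I) = 64 + I (D(I) = I - 1*(-64) = I + 64 = 64 + I)
sqrt(D((-13)**2) + 44462) = sqrt((64 + (-13)**2) + 44462) = sqrt((64 + 169) + 44462) = sqrt(233 + 44462) = sqrt(44695)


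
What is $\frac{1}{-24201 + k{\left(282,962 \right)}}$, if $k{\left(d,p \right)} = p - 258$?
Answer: $- \frac{1}{23497} \approx -4.2559 \cdot 10^{-5}$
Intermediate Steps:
$k{\left(d,p \right)} = -258 + p$ ($k{\left(d,p \right)} = p - 258 = -258 + p$)
$\frac{1}{-24201 + k{\left(282,962 \right)}} = \frac{1}{-24201 + \left(-258 + 962\right)} = \frac{1}{-24201 + 704} = \frac{1}{-23497} = - \frac{1}{23497}$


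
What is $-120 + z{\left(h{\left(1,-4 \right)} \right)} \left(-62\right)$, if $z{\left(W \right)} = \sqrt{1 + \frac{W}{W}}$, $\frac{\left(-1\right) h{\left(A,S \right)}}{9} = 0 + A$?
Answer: $-120 - 62 \sqrt{2} \approx -207.68$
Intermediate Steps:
$h{\left(A,S \right)} = - 9 A$ ($h{\left(A,S \right)} = - 9 \left(0 + A\right) = - 9 A$)
$z{\left(W \right)} = \sqrt{2}$ ($z{\left(W \right)} = \sqrt{1 + 1} = \sqrt{2}$)
$-120 + z{\left(h{\left(1,-4 \right)} \right)} \left(-62\right) = -120 + \sqrt{2} \left(-62\right) = -120 - 62 \sqrt{2}$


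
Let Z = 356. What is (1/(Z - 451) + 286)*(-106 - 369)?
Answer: -135845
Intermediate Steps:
(1/(Z - 451) + 286)*(-106 - 369) = (1/(356 - 451) + 286)*(-106 - 369) = (1/(-95) + 286)*(-475) = (-1/95 + 286)*(-475) = (27169/95)*(-475) = -135845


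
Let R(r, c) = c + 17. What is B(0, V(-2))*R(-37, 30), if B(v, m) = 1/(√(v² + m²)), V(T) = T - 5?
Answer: 47/7 ≈ 6.7143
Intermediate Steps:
V(T) = -5 + T
R(r, c) = 17 + c
B(v, m) = (m² + v²)^(-½) (B(v, m) = 1/(√(m² + v²)) = (m² + v²)^(-½))
B(0, V(-2))*R(-37, 30) = (17 + 30)/√((-5 - 2)² + 0²) = 47/√((-7)² + 0) = 47/√(49 + 0) = 47/√49 = (⅐)*47 = 47/7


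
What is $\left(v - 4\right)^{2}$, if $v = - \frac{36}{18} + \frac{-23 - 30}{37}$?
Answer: $\frac{75625}{1369} \approx 55.241$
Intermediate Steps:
$v = - \frac{127}{37}$ ($v = \left(-36\right) \frac{1}{18} - \frac{53}{37} = -2 - \frac{53}{37} = - \frac{127}{37} \approx -3.4324$)
$\left(v - 4\right)^{2} = \left(- \frac{127}{37} - 4\right)^{2} = \left(- \frac{275}{37}\right)^{2} = \frac{75625}{1369}$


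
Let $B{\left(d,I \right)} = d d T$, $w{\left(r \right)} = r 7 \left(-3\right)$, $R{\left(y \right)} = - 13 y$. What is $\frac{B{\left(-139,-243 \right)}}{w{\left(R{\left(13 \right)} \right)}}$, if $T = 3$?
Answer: $\frac{19321}{1183} \approx 16.332$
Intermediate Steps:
$w{\left(r \right)} = - 21 r$ ($w{\left(r \right)} = 7 r \left(-3\right) = - 21 r$)
$B{\left(d,I \right)} = 3 d^{2}$ ($B{\left(d,I \right)} = d d 3 = d^{2} \cdot 3 = 3 d^{2}$)
$\frac{B{\left(-139,-243 \right)}}{w{\left(R{\left(13 \right)} \right)}} = \frac{3 \left(-139\right)^{2}}{\left(-21\right) \left(\left(-13\right) 13\right)} = \frac{3 \cdot 19321}{\left(-21\right) \left(-169\right)} = \frac{57963}{3549} = 57963 \cdot \frac{1}{3549} = \frac{19321}{1183}$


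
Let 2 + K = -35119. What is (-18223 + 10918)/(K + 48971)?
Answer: -1461/2770 ≈ -0.52744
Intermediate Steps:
K = -35121 (K = -2 - 35119 = -35121)
(-18223 + 10918)/(K + 48971) = (-18223 + 10918)/(-35121 + 48971) = -7305/13850 = -7305*1/13850 = -1461/2770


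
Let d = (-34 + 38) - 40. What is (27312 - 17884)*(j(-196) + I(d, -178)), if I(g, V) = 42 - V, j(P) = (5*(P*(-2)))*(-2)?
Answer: -34883600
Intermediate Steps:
j(P) = 20*P (j(P) = (5*(-2*P))*(-2) = -10*P*(-2) = 20*P)
d = -36 (d = 4 - 40 = -36)
(27312 - 17884)*(j(-196) + I(d, -178)) = (27312 - 17884)*(20*(-196) + (42 - 1*(-178))) = 9428*(-3920 + (42 + 178)) = 9428*(-3920 + 220) = 9428*(-3700) = -34883600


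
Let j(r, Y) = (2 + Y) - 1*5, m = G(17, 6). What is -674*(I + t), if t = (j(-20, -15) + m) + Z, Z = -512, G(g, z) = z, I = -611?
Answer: 764990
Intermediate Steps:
m = 6
j(r, Y) = -3 + Y (j(r, Y) = (2 + Y) - 5 = -3 + Y)
t = -524 (t = ((-3 - 15) + 6) - 512 = (-18 + 6) - 512 = -12 - 512 = -524)
-674*(I + t) = -674*(-611 - 524) = -674*(-1135) = 764990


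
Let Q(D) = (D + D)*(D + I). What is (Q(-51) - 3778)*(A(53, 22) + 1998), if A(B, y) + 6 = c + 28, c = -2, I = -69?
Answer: 17076316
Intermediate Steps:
A(B, y) = 20 (A(B, y) = -6 + (-2 + 28) = -6 + 26 = 20)
Q(D) = 2*D*(-69 + D) (Q(D) = (D + D)*(D - 69) = (2*D)*(-69 + D) = 2*D*(-69 + D))
(Q(-51) - 3778)*(A(53, 22) + 1998) = (2*(-51)*(-69 - 51) - 3778)*(20 + 1998) = (2*(-51)*(-120) - 3778)*2018 = (12240 - 3778)*2018 = 8462*2018 = 17076316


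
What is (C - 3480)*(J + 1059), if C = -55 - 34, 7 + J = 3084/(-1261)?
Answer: -4723528672/1261 ≈ -3.7459e+6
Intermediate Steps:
J = -11911/1261 (J = -7 + 3084/(-1261) = -7 + 3084*(-1/1261) = -7 - 3084/1261 = -11911/1261 ≈ -9.4457)
C = -89
(C - 3480)*(J + 1059) = (-89 - 3480)*(-11911/1261 + 1059) = -3569*1323488/1261 = -4723528672/1261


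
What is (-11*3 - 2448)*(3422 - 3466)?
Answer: 109164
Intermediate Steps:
(-11*3 - 2448)*(3422 - 3466) = (-33 - 2448)*(-44) = -2481*(-44) = 109164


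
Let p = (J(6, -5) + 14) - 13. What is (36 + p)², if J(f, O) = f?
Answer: 1849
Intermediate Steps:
p = 7 (p = (6 + 14) - 13 = 20 - 13 = 7)
(36 + p)² = (36 + 7)² = 43² = 1849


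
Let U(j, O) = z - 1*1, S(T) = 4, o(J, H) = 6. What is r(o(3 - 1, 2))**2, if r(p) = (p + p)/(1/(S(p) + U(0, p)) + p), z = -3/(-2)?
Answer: 729/196 ≈ 3.7194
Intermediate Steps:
z = 3/2 (z = -3*(-1/2) = 3/2 ≈ 1.5000)
U(j, O) = 1/2 (U(j, O) = 3/2 - 1*1 = 3/2 - 1 = 1/2)
r(p) = 2*p/(2/9 + p) (r(p) = (p + p)/(1/(4 + 1/2) + p) = (2*p)/(1/(9/2) + p) = (2*p)/(2/9 + p) = 2*p/(2/9 + p))
r(o(3 - 1, 2))**2 = (18*6/(2 + 9*6))**2 = (18*6/(2 + 54))**2 = (18*6/56)**2 = (18*6*(1/56))**2 = (27/14)**2 = 729/196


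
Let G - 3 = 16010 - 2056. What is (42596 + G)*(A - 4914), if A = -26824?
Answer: -1794879114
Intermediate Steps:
G = 13957 (G = 3 + (16010 - 2056) = 3 + 13954 = 13957)
(42596 + G)*(A - 4914) = (42596 + 13957)*(-26824 - 4914) = 56553*(-31738) = -1794879114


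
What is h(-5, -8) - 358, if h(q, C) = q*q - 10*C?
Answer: -253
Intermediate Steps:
h(q, C) = q² - 10*C
h(-5, -8) - 358 = ((-5)² - 10*(-8)) - 358 = (25 + 80) - 358 = 105 - 358 = -253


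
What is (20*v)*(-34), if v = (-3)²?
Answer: -6120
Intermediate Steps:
v = 9
(20*v)*(-34) = (20*9)*(-34) = 180*(-34) = -6120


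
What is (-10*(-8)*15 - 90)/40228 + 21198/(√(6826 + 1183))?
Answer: 555/20114 + 21198*√8009/8009 ≈ 236.90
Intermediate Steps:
(-10*(-8)*15 - 90)/40228 + 21198/(√(6826 + 1183)) = (80*15 - 90)*(1/40228) + 21198/(√8009) = (1200 - 90)*(1/40228) + 21198*(√8009/8009) = 1110*(1/40228) + 21198*√8009/8009 = 555/20114 + 21198*√8009/8009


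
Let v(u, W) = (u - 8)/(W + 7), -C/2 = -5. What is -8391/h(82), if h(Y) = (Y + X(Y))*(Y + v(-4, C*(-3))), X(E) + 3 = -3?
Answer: -192993/144248 ≈ -1.3379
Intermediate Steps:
C = 10 (C = -2*(-5) = 10)
v(u, W) = (-8 + u)/(7 + W)
X(E) = -6 (X(E) = -3 - 3 = -6)
h(Y) = (-6 + Y)*(12/23 + Y) (h(Y) = (Y - 6)*(Y + (-8 - 4)/(7 + 10*(-3))) = (-6 + Y)*(Y - 12/(7 - 30)) = (-6 + Y)*(Y - 12/(-23)) = (-6 + Y)*(Y - 1/23*(-12)) = (-6 + Y)*(Y + 12/23) = (-6 + Y)*(12/23 + Y))
-8391/h(82) = -8391/(-72/23 + 82**2 - 126/23*82) = -8391/(-72/23 + 6724 - 10332/23) = -8391/144248/23 = -8391*23/144248 = -192993/144248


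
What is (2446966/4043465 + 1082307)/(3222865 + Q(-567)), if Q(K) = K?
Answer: 4376272920721/13029249182570 ≈ 0.33588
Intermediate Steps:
(2446966/4043465 + 1082307)/(3222865 + Q(-567)) = (2446966/4043465 + 1082307)/(3222865 - 567) = (2446966*(1/4043465) + 1082307)/3222298 = (2446966/4043465 + 1082307)*(1/3222298) = (4376272920721/4043465)*(1/3222298) = 4376272920721/13029249182570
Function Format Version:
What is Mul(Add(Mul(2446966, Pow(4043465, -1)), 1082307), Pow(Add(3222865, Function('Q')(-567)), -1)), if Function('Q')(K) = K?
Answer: Rational(4376272920721, 13029249182570) ≈ 0.33588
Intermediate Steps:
Mul(Add(Mul(2446966, Pow(4043465, -1)), 1082307), Pow(Add(3222865, Function('Q')(-567)), -1)) = Mul(Add(Mul(2446966, Pow(4043465, -1)), 1082307), Pow(Add(3222865, -567), -1)) = Mul(Add(Mul(2446966, Rational(1, 4043465)), 1082307), Pow(3222298, -1)) = Mul(Add(Rational(2446966, 4043465), 1082307), Rational(1, 3222298)) = Mul(Rational(4376272920721, 4043465), Rational(1, 3222298)) = Rational(4376272920721, 13029249182570)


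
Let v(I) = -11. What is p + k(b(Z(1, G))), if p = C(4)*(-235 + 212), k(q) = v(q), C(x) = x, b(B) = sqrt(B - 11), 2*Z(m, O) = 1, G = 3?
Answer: -103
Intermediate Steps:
Z(m, O) = 1/2 (Z(m, O) = (1/2)*1 = 1/2)
b(B) = sqrt(-11 + B)
k(q) = -11
p = -92 (p = 4*(-235 + 212) = 4*(-23) = -92)
p + k(b(Z(1, G))) = -92 - 11 = -103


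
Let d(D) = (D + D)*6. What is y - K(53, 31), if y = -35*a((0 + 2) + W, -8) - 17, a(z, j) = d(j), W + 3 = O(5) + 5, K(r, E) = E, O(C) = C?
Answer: 3312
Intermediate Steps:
d(D) = 12*D (d(D) = (2*D)*6 = 12*D)
W = 7 (W = -3 + (5 + 5) = -3 + 10 = 7)
a(z, j) = 12*j
y = 3343 (y = -420*(-8) - 17 = -35*(-96) - 17 = 3360 - 17 = 3343)
y - K(53, 31) = 3343 - 1*31 = 3343 - 31 = 3312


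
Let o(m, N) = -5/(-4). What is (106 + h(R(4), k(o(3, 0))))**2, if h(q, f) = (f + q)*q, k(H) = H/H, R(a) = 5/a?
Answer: 3031081/256 ≈ 11840.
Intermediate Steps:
o(m, N) = 5/4 (o(m, N) = -5*(-1/4) = 5/4)
k(H) = 1
h(q, f) = q*(f + q)
(106 + h(R(4), k(o(3, 0))))**2 = (106 + (5/4)*(1 + 5/4))**2 = (106 + (5*(1/4))*(1 + 5*(1/4)))**2 = (106 + 5*(1 + 5/4)/4)**2 = (106 + (5/4)*(9/4))**2 = (106 + 45/16)**2 = (1741/16)**2 = 3031081/256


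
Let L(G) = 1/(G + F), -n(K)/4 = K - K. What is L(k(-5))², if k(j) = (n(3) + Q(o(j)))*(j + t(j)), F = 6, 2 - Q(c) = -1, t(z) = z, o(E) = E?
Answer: 1/576 ≈ 0.0017361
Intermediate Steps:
n(K) = 0 (n(K) = -4*(K - K) = -4*0 = 0)
Q(c) = 3 (Q(c) = 2 - 1*(-1) = 2 + 1 = 3)
k(j) = 6*j (k(j) = (0 + 3)*(j + j) = 3*(2*j) = 6*j)
L(G) = 1/(6 + G) (L(G) = 1/(G + 6) = 1/(6 + G))
L(k(-5))² = (1/(6 + 6*(-5)))² = (1/(6 - 30))² = (1/(-24))² = (-1/24)² = 1/576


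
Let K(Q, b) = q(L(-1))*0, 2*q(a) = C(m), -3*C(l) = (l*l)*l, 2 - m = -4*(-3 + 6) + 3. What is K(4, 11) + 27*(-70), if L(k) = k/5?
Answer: -1890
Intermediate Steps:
L(k) = k/5 (L(k) = k*(⅕) = k/5)
m = 11 (m = 2 - (-4*(-3 + 6) + 3) = 2 - (-4*3 + 3) = 2 - (-12 + 3) = 2 - 1*(-9) = 2 + 9 = 11)
C(l) = -l³/3 (C(l) = -l*l*l/3 = -l²*l/3 = -l³/3)
q(a) = -1331/6 (q(a) = (-⅓*11³)/2 = (-⅓*1331)/2 = (½)*(-1331/3) = -1331/6)
K(Q, b) = 0 (K(Q, b) = -1331/6*0 = 0)
K(4, 11) + 27*(-70) = 0 + 27*(-70) = 0 - 1890 = -1890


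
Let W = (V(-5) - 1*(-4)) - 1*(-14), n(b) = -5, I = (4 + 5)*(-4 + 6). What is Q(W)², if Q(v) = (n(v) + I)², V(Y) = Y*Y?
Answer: 28561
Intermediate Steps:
I = 18 (I = 9*2 = 18)
V(Y) = Y²
W = 43 (W = ((-5)² - 1*(-4)) - 1*(-14) = (25 + 4) + 14 = 29 + 14 = 43)
Q(v) = 169 (Q(v) = (-5 + 18)² = 13² = 169)
Q(W)² = 169² = 28561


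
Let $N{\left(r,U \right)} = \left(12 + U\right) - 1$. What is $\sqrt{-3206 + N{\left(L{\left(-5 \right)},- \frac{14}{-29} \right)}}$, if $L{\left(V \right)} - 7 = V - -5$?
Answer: $\frac{i \sqrt{2686589}}{29} \approx 56.52 i$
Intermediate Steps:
$L{\left(V \right)} = 12 + V$ ($L{\left(V \right)} = 7 + \left(V - -5\right) = 7 + \left(V + 5\right) = 7 + \left(5 + V\right) = 12 + V$)
$N{\left(r,U \right)} = 11 + U$
$\sqrt{-3206 + N{\left(L{\left(-5 \right)},- \frac{14}{-29} \right)}} = \sqrt{-3206 + \left(11 - \frac{14}{-29}\right)} = \sqrt{-3206 + \left(11 - - \frac{14}{29}\right)} = \sqrt{-3206 + \left(11 + \frac{14}{29}\right)} = \sqrt{-3206 + \frac{333}{29}} = \sqrt{- \frac{92641}{29}} = \frac{i \sqrt{2686589}}{29}$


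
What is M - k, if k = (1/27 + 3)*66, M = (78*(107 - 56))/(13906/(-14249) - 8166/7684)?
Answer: -2161304601992/1004449671 ≈ -2151.7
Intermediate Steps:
M = -217774249524/111605519 (M = (78*51)/(13906*(-1/14249) - 8166*1/7684) = 3978/(-13906/14249 - 4083/3842) = 3978/(-111605519/54744658) = 3978*(-54744658/111605519) = -217774249524/111605519 ≈ -1951.3)
k = 1804/9 (k = (1/27 + 3)*66 = (82/27)*66 = 1804/9 ≈ 200.44)
M - k = -217774249524/111605519 - 1*1804/9 = -217774249524/111605519 - 1804/9 = -2161304601992/1004449671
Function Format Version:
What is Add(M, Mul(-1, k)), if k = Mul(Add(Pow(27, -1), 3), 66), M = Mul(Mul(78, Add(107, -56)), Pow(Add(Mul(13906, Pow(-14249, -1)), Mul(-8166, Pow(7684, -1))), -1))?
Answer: Rational(-2161304601992, 1004449671) ≈ -2151.7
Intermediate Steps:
M = Rational(-217774249524, 111605519) (M = Mul(Mul(78, 51), Pow(Add(Mul(13906, Rational(-1, 14249)), Mul(-8166, Rational(1, 7684))), -1)) = Mul(3978, Pow(Add(Rational(-13906, 14249), Rational(-4083, 3842)), -1)) = Mul(3978, Pow(Rational(-111605519, 54744658), -1)) = Mul(3978, Rational(-54744658, 111605519)) = Rational(-217774249524, 111605519) ≈ -1951.3)
k = Rational(1804, 9) (k = Mul(Add(Rational(1, 27), 3), 66) = Mul(Rational(82, 27), 66) = Rational(1804, 9) ≈ 200.44)
Add(M, Mul(-1, k)) = Add(Rational(-217774249524, 111605519), Mul(-1, Rational(1804, 9))) = Add(Rational(-217774249524, 111605519), Rational(-1804, 9)) = Rational(-2161304601992, 1004449671)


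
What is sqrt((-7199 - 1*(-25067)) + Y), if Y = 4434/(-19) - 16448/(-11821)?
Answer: sqrt(889644079964870)/224599 ≈ 132.80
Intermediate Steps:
Y = -52101802/224599 (Y = 4434*(-1/19) - 16448*(-1/11821) = -4434/19 + 16448/11821 = -52101802/224599 ≈ -231.98)
sqrt((-7199 - 1*(-25067)) + Y) = sqrt((-7199 - 1*(-25067)) - 52101802/224599) = sqrt((-7199 + 25067) - 52101802/224599) = sqrt(17868 - 52101802/224599) = sqrt(3961033130/224599) = sqrt(889644079964870)/224599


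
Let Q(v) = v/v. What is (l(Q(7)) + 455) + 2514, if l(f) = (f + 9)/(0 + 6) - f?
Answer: 8909/3 ≈ 2969.7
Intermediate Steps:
Q(v) = 1
l(f) = 3/2 - 5*f/6 (l(f) = (9 + f)/6 - f = (9 + f)*(1/6) - f = (3/2 + f/6) - f = 3/2 - 5*f/6)
(l(Q(7)) + 455) + 2514 = ((3/2 - 5/6*1) + 455) + 2514 = ((3/2 - 5/6) + 455) + 2514 = (2/3 + 455) + 2514 = 1367/3 + 2514 = 8909/3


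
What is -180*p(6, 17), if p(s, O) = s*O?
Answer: -18360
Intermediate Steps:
p(s, O) = O*s
-180*p(6, 17) = -3060*6 = -180*102 = -18360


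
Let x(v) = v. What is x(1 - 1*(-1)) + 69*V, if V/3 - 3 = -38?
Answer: -7243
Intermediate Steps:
V = -105 (V = 9 + 3*(-38) = 9 - 114 = -105)
x(1 - 1*(-1)) + 69*V = (1 - 1*(-1)) + 69*(-105) = (1 + 1) - 7245 = 2 - 7245 = -7243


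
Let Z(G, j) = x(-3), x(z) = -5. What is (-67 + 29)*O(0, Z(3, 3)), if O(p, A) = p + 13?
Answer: -494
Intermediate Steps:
Z(G, j) = -5
O(p, A) = 13 + p
(-67 + 29)*O(0, Z(3, 3)) = (-67 + 29)*(13 + 0) = -38*13 = -494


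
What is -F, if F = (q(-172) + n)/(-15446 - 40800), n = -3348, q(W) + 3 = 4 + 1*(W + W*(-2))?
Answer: -3175/56246 ≈ -0.056448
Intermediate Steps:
q(W) = 1 - W (q(W) = -3 + (4 + 1*(W + W*(-2))) = -3 + (4 + 1*(W - 2*W)) = -3 + (4 + 1*(-W)) = -3 + (4 - W) = 1 - W)
F = 3175/56246 (F = ((1 - 1*(-172)) - 3348)/(-15446 - 40800) = ((1 + 172) - 3348)/(-56246) = (173 - 3348)*(-1/56246) = -3175*(-1/56246) = 3175/56246 ≈ 0.056448)
-F = -1*3175/56246 = -3175/56246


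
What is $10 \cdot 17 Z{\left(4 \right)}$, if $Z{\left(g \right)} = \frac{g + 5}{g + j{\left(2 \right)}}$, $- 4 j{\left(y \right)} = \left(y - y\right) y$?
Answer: $\frac{765}{2} \approx 382.5$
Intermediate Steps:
$j{\left(y \right)} = 0$ ($j{\left(y \right)} = - \frac{\left(y - y\right) y}{4} = - \frac{0 y}{4} = \left(- \frac{1}{4}\right) 0 = 0$)
$Z{\left(g \right)} = \frac{5 + g}{g}$ ($Z{\left(g \right)} = \frac{g + 5}{g + 0} = \frac{5 + g}{g}$)
$10 \cdot 17 Z{\left(4 \right)} = 10 \cdot 17 \frac{5 + 4}{4} = 170 \cdot \frac{1}{4} \cdot 9 = 170 \cdot \frac{9}{4} = \frac{765}{2}$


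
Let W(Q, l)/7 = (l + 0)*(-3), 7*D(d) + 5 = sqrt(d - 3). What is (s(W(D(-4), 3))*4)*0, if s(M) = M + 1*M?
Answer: 0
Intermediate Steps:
D(d) = -5/7 + sqrt(-3 + d)/7 (D(d) = -5/7 + sqrt(d - 3)/7 = -5/7 + sqrt(-3 + d)/7)
W(Q, l) = -21*l (W(Q, l) = 7*((l + 0)*(-3)) = 7*(l*(-3)) = 7*(-3*l) = -21*l)
s(M) = 2*M (s(M) = M + M = 2*M)
(s(W(D(-4), 3))*4)*0 = ((2*(-21*3))*4)*0 = ((2*(-63))*4)*0 = -126*4*0 = -504*0 = 0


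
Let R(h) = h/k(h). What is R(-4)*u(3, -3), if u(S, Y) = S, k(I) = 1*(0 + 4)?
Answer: -3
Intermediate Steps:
k(I) = 4 (k(I) = 1*4 = 4)
R(h) = h/4
R(-4)*u(3, -3) = ((¼)*(-4))*3 = -1*3 = -3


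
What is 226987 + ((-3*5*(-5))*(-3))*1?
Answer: 226762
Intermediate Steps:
226987 + ((-3*5*(-5))*(-3))*1 = 226987 + (-15*(-5)*(-3))*1 = 226987 + (75*(-3))*1 = 226987 - 225*1 = 226987 - 225 = 226762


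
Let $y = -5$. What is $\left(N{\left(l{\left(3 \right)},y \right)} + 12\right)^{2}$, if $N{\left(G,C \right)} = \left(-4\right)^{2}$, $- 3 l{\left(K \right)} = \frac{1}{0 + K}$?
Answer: $784$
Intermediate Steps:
$l{\left(K \right)} = - \frac{1}{3 K}$ ($l{\left(K \right)} = - \frac{1}{3 \left(0 + K\right)} = - \frac{1}{3 K}$)
$N{\left(G,C \right)} = 16$
$\left(N{\left(l{\left(3 \right)},y \right)} + 12\right)^{2} = \left(16 + 12\right)^{2} = 28^{2} = 784$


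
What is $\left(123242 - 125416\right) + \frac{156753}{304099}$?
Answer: $- \frac{660954473}{304099} \approx -2173.5$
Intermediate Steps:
$\left(123242 - 125416\right) + \frac{156753}{304099} = -2174 + 156753 \cdot \frac{1}{304099} = -2174 + \frac{156753}{304099} = - \frac{660954473}{304099}$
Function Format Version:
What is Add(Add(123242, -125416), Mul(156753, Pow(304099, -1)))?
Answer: Rational(-660954473, 304099) ≈ -2173.5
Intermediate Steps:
Add(Add(123242, -125416), Mul(156753, Pow(304099, -1))) = Add(-2174, Mul(156753, Rational(1, 304099))) = Add(-2174, Rational(156753, 304099)) = Rational(-660954473, 304099)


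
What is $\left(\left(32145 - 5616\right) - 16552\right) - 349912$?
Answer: $-339935$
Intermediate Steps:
$\left(\left(32145 - 5616\right) - 16552\right) - 349912 = \left(26529 - 16552\right) - 349912 = 9977 - 349912 = -339935$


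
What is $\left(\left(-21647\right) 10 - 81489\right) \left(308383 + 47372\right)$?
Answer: $-106000404045$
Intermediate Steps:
$\left(\left(-21647\right) 10 - 81489\right) \left(308383 + 47372\right) = \left(-216470 + \left(-108673 + 27184\right)\right) 355755 = \left(-216470 - 81489\right) 355755 = \left(-297959\right) 355755 = -106000404045$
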